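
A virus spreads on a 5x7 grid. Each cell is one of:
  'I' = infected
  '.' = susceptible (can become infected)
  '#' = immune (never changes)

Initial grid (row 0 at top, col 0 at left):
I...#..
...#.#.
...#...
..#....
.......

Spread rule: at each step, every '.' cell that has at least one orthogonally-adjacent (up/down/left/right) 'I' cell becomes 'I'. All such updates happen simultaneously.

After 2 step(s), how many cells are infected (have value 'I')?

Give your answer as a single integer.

Step 0 (initial): 1 infected
Step 1: +2 new -> 3 infected
Step 2: +3 new -> 6 infected

Answer: 6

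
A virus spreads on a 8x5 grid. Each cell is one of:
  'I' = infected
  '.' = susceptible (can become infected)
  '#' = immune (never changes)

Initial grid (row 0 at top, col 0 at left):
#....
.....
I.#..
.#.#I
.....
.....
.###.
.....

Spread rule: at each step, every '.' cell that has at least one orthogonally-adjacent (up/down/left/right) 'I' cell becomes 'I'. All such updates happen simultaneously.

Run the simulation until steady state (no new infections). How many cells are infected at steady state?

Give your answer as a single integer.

Step 0 (initial): 2 infected
Step 1: +5 new -> 7 infected
Step 2: +6 new -> 13 infected
Step 3: +9 new -> 22 infected
Step 4: +7 new -> 29 infected
Step 5: +2 new -> 31 infected
Step 6: +2 new -> 33 infected
Step 7: +0 new -> 33 infected

Answer: 33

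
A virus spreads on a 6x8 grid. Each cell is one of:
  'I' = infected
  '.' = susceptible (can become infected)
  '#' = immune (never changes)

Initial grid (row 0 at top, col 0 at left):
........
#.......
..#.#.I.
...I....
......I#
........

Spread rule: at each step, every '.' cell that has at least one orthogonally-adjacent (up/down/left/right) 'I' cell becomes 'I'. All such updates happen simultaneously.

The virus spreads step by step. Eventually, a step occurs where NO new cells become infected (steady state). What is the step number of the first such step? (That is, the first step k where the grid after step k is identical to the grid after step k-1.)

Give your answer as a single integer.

Step 0 (initial): 3 infected
Step 1: +10 new -> 13 infected
Step 2: +12 new -> 25 infected
Step 3: +10 new -> 35 infected
Step 4: +6 new -> 41 infected
Step 5: +2 new -> 43 infected
Step 6: +1 new -> 44 infected
Step 7: +0 new -> 44 infected

Answer: 7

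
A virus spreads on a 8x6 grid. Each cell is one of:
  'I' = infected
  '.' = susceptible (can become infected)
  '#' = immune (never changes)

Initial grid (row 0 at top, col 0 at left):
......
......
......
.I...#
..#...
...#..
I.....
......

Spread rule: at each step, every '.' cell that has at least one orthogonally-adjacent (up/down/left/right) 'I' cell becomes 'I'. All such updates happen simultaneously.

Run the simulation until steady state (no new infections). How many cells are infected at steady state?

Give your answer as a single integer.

Step 0 (initial): 2 infected
Step 1: +7 new -> 9 infected
Step 2: +8 new -> 17 infected
Step 3: +9 new -> 26 infected
Step 4: +7 new -> 33 infected
Step 5: +7 new -> 40 infected
Step 6: +4 new -> 44 infected
Step 7: +1 new -> 45 infected
Step 8: +0 new -> 45 infected

Answer: 45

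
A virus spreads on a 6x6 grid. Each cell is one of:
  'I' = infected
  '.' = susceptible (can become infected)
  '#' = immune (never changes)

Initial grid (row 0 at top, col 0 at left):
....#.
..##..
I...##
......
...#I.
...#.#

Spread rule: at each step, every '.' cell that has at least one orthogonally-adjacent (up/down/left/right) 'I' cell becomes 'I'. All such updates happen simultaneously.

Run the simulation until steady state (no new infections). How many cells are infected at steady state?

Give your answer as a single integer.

Step 0 (initial): 2 infected
Step 1: +6 new -> 8 infected
Step 2: +7 new -> 15 infected
Step 3: +5 new -> 20 infected
Step 4: +3 new -> 23 infected
Step 5: +2 new -> 25 infected
Step 6: +0 new -> 25 infected

Answer: 25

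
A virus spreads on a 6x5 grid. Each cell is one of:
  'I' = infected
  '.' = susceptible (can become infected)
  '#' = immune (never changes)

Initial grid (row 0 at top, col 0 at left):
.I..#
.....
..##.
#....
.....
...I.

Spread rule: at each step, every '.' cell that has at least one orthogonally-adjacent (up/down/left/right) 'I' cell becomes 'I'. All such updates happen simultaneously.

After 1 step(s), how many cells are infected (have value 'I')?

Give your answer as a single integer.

Answer: 8

Derivation:
Step 0 (initial): 2 infected
Step 1: +6 new -> 8 infected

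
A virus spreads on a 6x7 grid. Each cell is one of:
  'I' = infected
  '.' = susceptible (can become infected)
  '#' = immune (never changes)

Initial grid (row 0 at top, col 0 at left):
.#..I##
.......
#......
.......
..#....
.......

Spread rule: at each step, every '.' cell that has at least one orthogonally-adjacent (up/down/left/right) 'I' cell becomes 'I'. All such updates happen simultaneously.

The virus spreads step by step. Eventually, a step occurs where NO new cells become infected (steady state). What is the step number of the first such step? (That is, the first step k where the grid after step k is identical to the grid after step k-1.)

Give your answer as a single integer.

Answer: 10

Derivation:
Step 0 (initial): 1 infected
Step 1: +2 new -> 3 infected
Step 2: +4 new -> 7 infected
Step 3: +5 new -> 12 infected
Step 4: +6 new -> 18 infected
Step 5: +7 new -> 25 infected
Step 6: +5 new -> 30 infected
Step 7: +4 new -> 34 infected
Step 8: +2 new -> 36 infected
Step 9: +1 new -> 37 infected
Step 10: +0 new -> 37 infected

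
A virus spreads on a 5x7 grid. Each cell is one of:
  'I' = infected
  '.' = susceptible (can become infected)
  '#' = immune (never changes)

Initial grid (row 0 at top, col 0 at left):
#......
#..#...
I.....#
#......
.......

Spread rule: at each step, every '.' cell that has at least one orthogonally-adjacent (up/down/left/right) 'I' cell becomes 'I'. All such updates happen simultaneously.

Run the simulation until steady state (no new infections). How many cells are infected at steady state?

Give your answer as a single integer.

Answer: 30

Derivation:
Step 0 (initial): 1 infected
Step 1: +1 new -> 2 infected
Step 2: +3 new -> 5 infected
Step 3: +5 new -> 10 infected
Step 4: +5 new -> 15 infected
Step 5: +5 new -> 20 infected
Step 6: +4 new -> 24 infected
Step 7: +4 new -> 28 infected
Step 8: +2 new -> 30 infected
Step 9: +0 new -> 30 infected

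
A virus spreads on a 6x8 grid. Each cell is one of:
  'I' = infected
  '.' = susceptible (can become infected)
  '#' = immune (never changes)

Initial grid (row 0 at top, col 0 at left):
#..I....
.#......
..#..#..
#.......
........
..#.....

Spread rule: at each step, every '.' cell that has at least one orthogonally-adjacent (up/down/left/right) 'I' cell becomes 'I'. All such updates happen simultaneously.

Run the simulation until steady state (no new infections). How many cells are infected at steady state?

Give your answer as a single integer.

Step 0 (initial): 1 infected
Step 1: +3 new -> 4 infected
Step 2: +5 new -> 9 infected
Step 3: +4 new -> 13 infected
Step 4: +5 new -> 18 infected
Step 5: +7 new -> 25 infected
Step 6: +6 new -> 31 infected
Step 7: +6 new -> 37 infected
Step 8: +4 new -> 41 infected
Step 9: +1 new -> 42 infected
Step 10: +0 new -> 42 infected

Answer: 42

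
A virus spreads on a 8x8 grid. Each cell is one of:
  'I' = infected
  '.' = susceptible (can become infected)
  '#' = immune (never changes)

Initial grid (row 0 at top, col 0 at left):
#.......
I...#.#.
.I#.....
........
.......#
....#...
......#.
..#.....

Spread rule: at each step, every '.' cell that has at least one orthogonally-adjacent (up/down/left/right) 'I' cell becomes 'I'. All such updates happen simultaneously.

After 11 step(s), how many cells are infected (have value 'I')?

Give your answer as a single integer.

Answer: 56

Derivation:
Step 0 (initial): 2 infected
Step 1: +3 new -> 5 infected
Step 2: +5 new -> 10 infected
Step 3: +6 new -> 16 infected
Step 4: +7 new -> 23 infected
Step 5: +8 new -> 31 infected
Step 6: +6 new -> 37 infected
Step 7: +8 new -> 45 infected
Step 8: +5 new -> 50 infected
Step 9: +3 new -> 53 infected
Step 10: +2 new -> 55 infected
Step 11: +1 new -> 56 infected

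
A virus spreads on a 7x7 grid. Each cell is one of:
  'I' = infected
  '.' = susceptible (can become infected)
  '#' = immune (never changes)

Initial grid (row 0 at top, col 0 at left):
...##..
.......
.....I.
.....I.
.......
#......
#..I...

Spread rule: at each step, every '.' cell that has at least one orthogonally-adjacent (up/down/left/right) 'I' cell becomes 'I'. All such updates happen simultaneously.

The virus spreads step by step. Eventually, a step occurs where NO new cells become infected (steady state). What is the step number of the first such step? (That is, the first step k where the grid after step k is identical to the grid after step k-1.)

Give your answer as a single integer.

Answer: 8

Derivation:
Step 0 (initial): 3 infected
Step 1: +9 new -> 12 infected
Step 2: +13 new -> 25 infected
Step 3: +8 new -> 33 infected
Step 4: +4 new -> 37 infected
Step 5: +5 new -> 42 infected
Step 6: +2 new -> 44 infected
Step 7: +1 new -> 45 infected
Step 8: +0 new -> 45 infected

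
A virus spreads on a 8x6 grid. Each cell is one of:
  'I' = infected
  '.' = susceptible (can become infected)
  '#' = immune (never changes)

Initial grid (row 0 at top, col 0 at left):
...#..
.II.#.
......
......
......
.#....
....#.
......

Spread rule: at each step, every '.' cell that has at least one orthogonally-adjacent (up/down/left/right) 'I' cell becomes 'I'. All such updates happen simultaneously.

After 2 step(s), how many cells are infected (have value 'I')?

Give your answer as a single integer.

Step 0 (initial): 2 infected
Step 1: +6 new -> 8 infected
Step 2: +5 new -> 13 infected

Answer: 13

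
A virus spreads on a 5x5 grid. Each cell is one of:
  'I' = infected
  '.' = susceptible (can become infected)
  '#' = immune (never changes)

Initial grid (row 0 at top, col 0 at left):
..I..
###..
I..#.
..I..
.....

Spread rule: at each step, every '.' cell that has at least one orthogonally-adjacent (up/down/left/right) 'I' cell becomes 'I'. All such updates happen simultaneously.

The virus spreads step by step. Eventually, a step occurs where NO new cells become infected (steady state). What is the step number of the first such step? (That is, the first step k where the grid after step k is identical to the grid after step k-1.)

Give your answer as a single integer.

Answer: 4

Derivation:
Step 0 (initial): 3 infected
Step 1: +8 new -> 11 infected
Step 2: +7 new -> 18 infected
Step 3: +3 new -> 21 infected
Step 4: +0 new -> 21 infected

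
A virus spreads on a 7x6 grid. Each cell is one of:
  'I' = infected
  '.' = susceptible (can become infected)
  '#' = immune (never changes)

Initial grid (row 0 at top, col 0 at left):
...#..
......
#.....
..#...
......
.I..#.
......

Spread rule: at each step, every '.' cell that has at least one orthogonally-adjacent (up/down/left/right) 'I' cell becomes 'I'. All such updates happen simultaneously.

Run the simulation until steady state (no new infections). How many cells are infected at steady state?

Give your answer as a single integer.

Answer: 38

Derivation:
Step 0 (initial): 1 infected
Step 1: +4 new -> 5 infected
Step 2: +6 new -> 11 infected
Step 3: +4 new -> 15 infected
Step 4: +5 new -> 20 infected
Step 5: +7 new -> 27 infected
Step 6: +6 new -> 33 infected
Step 7: +2 new -> 35 infected
Step 8: +2 new -> 37 infected
Step 9: +1 new -> 38 infected
Step 10: +0 new -> 38 infected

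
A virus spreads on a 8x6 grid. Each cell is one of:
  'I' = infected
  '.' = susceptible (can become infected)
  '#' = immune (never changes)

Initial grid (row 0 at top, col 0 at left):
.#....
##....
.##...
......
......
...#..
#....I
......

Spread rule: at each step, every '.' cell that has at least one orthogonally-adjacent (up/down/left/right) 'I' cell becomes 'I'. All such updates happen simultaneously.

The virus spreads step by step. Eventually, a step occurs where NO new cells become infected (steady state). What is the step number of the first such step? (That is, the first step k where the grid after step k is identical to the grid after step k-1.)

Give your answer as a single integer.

Step 0 (initial): 1 infected
Step 1: +3 new -> 4 infected
Step 2: +4 new -> 8 infected
Step 3: +4 new -> 12 infected
Step 4: +6 new -> 18 infected
Step 5: +6 new -> 24 infected
Step 6: +7 new -> 31 infected
Step 7: +4 new -> 35 infected
Step 8: +3 new -> 38 infected
Step 9: +2 new -> 40 infected
Step 10: +0 new -> 40 infected

Answer: 10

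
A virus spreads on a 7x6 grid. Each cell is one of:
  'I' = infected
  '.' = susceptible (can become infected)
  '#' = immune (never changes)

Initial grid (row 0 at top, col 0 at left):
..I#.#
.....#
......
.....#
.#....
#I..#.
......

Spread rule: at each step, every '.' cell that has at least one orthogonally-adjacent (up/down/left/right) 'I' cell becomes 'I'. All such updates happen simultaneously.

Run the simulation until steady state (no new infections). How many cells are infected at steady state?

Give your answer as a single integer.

Step 0 (initial): 2 infected
Step 1: +4 new -> 6 infected
Step 2: +8 new -> 14 infected
Step 3: +7 new -> 21 infected
Step 4: +7 new -> 28 infected
Step 5: +5 new -> 33 infected
Step 6: +2 new -> 35 infected
Step 7: +0 new -> 35 infected

Answer: 35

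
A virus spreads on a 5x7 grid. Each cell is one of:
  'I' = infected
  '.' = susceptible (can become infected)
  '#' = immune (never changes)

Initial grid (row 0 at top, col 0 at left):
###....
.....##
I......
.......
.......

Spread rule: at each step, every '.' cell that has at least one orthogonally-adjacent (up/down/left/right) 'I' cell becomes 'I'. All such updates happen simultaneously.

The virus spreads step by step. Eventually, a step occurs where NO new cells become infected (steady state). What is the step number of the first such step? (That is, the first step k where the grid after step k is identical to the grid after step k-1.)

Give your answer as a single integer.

Answer: 9

Derivation:
Step 0 (initial): 1 infected
Step 1: +3 new -> 4 infected
Step 2: +4 new -> 8 infected
Step 3: +4 new -> 12 infected
Step 4: +4 new -> 16 infected
Step 5: +5 new -> 21 infected
Step 6: +4 new -> 25 infected
Step 7: +3 new -> 28 infected
Step 8: +2 new -> 30 infected
Step 9: +0 new -> 30 infected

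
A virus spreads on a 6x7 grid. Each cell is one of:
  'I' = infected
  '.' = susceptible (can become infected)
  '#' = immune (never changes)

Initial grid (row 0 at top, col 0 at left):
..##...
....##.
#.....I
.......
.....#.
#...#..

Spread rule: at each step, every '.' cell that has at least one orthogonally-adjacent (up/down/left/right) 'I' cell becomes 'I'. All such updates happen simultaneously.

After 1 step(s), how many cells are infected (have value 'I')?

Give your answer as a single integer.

Answer: 4

Derivation:
Step 0 (initial): 1 infected
Step 1: +3 new -> 4 infected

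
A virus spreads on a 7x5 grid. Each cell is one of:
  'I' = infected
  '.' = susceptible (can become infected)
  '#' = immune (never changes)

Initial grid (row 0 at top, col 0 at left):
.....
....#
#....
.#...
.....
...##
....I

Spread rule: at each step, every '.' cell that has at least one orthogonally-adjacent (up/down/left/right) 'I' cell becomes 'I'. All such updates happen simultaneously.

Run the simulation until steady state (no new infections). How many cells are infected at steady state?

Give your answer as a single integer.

Answer: 30

Derivation:
Step 0 (initial): 1 infected
Step 1: +1 new -> 2 infected
Step 2: +1 new -> 3 infected
Step 3: +2 new -> 5 infected
Step 4: +3 new -> 8 infected
Step 5: +4 new -> 12 infected
Step 6: +4 new -> 16 infected
Step 7: +5 new -> 21 infected
Step 8: +4 new -> 25 infected
Step 9: +3 new -> 28 infected
Step 10: +2 new -> 30 infected
Step 11: +0 new -> 30 infected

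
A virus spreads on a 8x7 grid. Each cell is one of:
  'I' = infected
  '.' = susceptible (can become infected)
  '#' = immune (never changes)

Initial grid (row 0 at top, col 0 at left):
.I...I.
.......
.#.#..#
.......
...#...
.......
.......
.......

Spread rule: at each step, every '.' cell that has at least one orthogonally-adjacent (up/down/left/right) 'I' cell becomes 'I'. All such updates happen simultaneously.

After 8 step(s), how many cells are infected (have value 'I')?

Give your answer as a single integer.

Step 0 (initial): 2 infected
Step 1: +6 new -> 8 infected
Step 2: +6 new -> 14 infected
Step 3: +5 new -> 19 infected
Step 4: +5 new -> 24 infected
Step 5: +7 new -> 31 infected
Step 6: +6 new -> 37 infected
Step 7: +7 new -> 44 infected
Step 8: +6 new -> 50 infected

Answer: 50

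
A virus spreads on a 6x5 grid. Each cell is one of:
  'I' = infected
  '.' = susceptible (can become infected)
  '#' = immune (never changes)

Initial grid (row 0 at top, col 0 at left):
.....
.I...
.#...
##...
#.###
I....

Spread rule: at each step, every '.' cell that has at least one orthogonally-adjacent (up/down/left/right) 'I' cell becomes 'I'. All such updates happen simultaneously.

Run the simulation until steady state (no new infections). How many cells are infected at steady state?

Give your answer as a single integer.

Answer: 23

Derivation:
Step 0 (initial): 2 infected
Step 1: +4 new -> 6 infected
Step 2: +7 new -> 13 infected
Step 3: +5 new -> 18 infected
Step 4: +4 new -> 22 infected
Step 5: +1 new -> 23 infected
Step 6: +0 new -> 23 infected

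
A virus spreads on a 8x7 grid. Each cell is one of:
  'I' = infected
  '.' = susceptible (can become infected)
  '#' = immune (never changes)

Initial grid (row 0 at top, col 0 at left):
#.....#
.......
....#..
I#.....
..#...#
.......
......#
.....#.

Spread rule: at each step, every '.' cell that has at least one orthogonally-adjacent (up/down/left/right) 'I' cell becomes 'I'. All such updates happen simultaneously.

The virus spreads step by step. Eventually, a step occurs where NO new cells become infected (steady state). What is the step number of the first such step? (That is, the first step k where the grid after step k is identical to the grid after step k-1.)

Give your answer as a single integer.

Step 0 (initial): 1 infected
Step 1: +2 new -> 3 infected
Step 2: +4 new -> 7 infected
Step 3: +4 new -> 11 infected
Step 4: +7 new -> 18 infected
Step 5: +6 new -> 24 infected
Step 6: +7 new -> 31 infected
Step 7: +7 new -> 38 infected
Step 8: +8 new -> 46 infected
Step 9: +1 new -> 47 infected
Step 10: +0 new -> 47 infected

Answer: 10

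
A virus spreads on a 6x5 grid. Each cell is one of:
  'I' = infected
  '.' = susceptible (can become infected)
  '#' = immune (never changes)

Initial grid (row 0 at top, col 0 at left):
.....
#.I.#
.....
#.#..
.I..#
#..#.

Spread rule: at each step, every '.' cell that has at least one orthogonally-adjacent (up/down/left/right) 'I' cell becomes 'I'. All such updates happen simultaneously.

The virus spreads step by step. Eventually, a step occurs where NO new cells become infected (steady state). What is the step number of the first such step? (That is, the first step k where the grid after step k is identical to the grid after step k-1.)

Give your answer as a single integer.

Step 0 (initial): 2 infected
Step 1: +8 new -> 10 infected
Step 2: +6 new -> 16 infected
Step 3: +5 new -> 21 infected
Step 4: +1 new -> 22 infected
Step 5: +0 new -> 22 infected

Answer: 5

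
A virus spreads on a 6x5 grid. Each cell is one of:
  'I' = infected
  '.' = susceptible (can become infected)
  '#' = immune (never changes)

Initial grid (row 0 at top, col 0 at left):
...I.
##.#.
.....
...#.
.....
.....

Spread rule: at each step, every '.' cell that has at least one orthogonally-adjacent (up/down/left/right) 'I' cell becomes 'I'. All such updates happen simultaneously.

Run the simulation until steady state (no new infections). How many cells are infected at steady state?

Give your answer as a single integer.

Answer: 26

Derivation:
Step 0 (initial): 1 infected
Step 1: +2 new -> 3 infected
Step 2: +3 new -> 6 infected
Step 3: +3 new -> 9 infected
Step 4: +4 new -> 13 infected
Step 5: +4 new -> 17 infected
Step 6: +5 new -> 22 infected
Step 7: +3 new -> 25 infected
Step 8: +1 new -> 26 infected
Step 9: +0 new -> 26 infected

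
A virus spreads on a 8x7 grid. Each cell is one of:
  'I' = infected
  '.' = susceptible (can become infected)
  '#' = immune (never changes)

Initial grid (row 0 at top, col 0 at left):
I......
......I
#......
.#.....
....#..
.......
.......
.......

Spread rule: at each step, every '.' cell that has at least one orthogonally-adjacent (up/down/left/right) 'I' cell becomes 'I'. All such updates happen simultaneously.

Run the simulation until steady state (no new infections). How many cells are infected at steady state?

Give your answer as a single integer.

Answer: 53

Derivation:
Step 0 (initial): 2 infected
Step 1: +5 new -> 7 infected
Step 2: +6 new -> 13 infected
Step 3: +8 new -> 21 infected
Step 4: +5 new -> 26 infected
Step 5: +4 new -> 30 infected
Step 6: +5 new -> 35 infected
Step 7: +5 new -> 40 infected
Step 8: +5 new -> 45 infected
Step 9: +5 new -> 50 infected
Step 10: +2 new -> 52 infected
Step 11: +1 new -> 53 infected
Step 12: +0 new -> 53 infected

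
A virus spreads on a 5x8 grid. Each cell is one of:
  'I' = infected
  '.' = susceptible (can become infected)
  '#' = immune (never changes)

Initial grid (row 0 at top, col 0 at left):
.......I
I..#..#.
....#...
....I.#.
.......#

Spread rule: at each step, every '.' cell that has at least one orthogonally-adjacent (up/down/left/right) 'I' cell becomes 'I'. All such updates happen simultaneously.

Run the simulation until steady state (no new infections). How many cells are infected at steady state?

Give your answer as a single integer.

Answer: 35

Derivation:
Step 0 (initial): 3 infected
Step 1: +8 new -> 11 infected
Step 2: +11 new -> 22 infected
Step 3: +10 new -> 32 infected
Step 4: +3 new -> 35 infected
Step 5: +0 new -> 35 infected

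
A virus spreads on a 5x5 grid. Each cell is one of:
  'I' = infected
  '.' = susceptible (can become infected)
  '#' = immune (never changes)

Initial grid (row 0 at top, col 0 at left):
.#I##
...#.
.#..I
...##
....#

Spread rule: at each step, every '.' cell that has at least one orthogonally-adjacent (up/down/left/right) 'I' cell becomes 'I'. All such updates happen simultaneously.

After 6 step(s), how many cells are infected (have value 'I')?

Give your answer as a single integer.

Step 0 (initial): 2 infected
Step 1: +3 new -> 5 infected
Step 2: +2 new -> 7 infected
Step 3: +2 new -> 9 infected
Step 4: +4 new -> 13 infected
Step 5: +3 new -> 16 infected
Step 6: +1 new -> 17 infected

Answer: 17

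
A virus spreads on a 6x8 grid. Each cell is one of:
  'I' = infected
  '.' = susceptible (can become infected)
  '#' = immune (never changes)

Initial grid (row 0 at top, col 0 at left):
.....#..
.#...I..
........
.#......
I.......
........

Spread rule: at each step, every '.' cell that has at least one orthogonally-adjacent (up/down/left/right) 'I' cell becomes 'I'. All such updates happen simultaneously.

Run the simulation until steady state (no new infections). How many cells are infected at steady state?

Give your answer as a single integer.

Answer: 45

Derivation:
Step 0 (initial): 2 infected
Step 1: +6 new -> 8 infected
Step 2: +10 new -> 18 infected
Step 3: +13 new -> 31 infected
Step 4: +9 new -> 40 infected
Step 5: +4 new -> 44 infected
Step 6: +1 new -> 45 infected
Step 7: +0 new -> 45 infected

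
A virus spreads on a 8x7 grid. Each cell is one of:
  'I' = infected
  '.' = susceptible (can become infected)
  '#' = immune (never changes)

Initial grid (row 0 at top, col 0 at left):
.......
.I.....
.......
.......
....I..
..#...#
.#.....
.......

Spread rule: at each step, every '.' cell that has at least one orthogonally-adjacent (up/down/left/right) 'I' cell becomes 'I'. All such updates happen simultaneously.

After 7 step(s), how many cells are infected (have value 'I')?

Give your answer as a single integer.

Step 0 (initial): 2 infected
Step 1: +8 new -> 10 infected
Step 2: +14 new -> 24 infected
Step 3: +11 new -> 35 infected
Step 4: +9 new -> 44 infected
Step 5: +5 new -> 49 infected
Step 6: +3 new -> 52 infected
Step 7: +1 new -> 53 infected

Answer: 53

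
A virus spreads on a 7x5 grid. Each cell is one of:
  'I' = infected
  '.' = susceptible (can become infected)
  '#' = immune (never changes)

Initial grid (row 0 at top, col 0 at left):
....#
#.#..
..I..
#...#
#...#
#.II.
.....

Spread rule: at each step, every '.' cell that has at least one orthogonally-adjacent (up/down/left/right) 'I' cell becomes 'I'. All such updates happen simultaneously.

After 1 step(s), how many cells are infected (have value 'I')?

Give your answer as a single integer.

Answer: 12

Derivation:
Step 0 (initial): 3 infected
Step 1: +9 new -> 12 infected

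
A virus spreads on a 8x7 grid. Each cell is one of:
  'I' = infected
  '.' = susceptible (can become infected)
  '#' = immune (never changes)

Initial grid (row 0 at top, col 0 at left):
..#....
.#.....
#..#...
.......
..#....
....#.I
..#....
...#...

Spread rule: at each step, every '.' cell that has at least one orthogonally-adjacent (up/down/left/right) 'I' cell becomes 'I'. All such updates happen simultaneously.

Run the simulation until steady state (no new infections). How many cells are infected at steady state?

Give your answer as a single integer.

Answer: 45

Derivation:
Step 0 (initial): 1 infected
Step 1: +3 new -> 4 infected
Step 2: +4 new -> 8 infected
Step 3: +5 new -> 13 infected
Step 4: +6 new -> 19 infected
Step 5: +5 new -> 24 infected
Step 6: +4 new -> 28 infected
Step 7: +5 new -> 33 infected
Step 8: +7 new -> 40 infected
Step 9: +3 new -> 43 infected
Step 10: +2 new -> 45 infected
Step 11: +0 new -> 45 infected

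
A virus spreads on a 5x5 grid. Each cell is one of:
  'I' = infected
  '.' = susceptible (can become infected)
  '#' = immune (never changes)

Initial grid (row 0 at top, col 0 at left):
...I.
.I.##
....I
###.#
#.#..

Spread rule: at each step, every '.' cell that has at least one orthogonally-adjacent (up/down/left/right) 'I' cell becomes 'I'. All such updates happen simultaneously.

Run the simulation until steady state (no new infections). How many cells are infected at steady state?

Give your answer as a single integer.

Step 0 (initial): 3 infected
Step 1: +7 new -> 10 infected
Step 2: +4 new -> 14 infected
Step 3: +1 new -> 15 infected
Step 4: +1 new -> 16 infected
Step 5: +0 new -> 16 infected

Answer: 16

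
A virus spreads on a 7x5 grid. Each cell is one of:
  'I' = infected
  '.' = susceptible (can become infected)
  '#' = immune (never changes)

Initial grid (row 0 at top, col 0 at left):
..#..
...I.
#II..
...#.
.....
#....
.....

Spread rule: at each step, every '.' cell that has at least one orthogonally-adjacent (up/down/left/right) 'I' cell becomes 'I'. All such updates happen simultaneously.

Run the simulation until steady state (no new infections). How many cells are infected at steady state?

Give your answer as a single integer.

Answer: 31

Derivation:
Step 0 (initial): 3 infected
Step 1: +7 new -> 10 infected
Step 2: +7 new -> 17 infected
Step 3: +6 new -> 23 infected
Step 4: +4 new -> 27 infected
Step 5: +3 new -> 30 infected
Step 6: +1 new -> 31 infected
Step 7: +0 new -> 31 infected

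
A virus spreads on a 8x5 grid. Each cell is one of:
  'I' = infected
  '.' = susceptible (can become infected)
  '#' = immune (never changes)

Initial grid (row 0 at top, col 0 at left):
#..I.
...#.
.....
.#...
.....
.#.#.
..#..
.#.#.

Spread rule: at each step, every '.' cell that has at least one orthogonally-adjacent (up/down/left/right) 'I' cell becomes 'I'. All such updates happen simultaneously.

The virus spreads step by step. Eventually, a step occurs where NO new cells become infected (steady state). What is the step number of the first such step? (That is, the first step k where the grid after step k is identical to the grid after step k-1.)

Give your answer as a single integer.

Answer: 11

Derivation:
Step 0 (initial): 1 infected
Step 1: +2 new -> 3 infected
Step 2: +3 new -> 6 infected
Step 3: +3 new -> 9 infected
Step 4: +5 new -> 14 infected
Step 5: +4 new -> 18 infected
Step 6: +5 new -> 23 infected
Step 7: +2 new -> 25 infected
Step 8: +3 new -> 28 infected
Step 9: +1 new -> 29 infected
Step 10: +2 new -> 31 infected
Step 11: +0 new -> 31 infected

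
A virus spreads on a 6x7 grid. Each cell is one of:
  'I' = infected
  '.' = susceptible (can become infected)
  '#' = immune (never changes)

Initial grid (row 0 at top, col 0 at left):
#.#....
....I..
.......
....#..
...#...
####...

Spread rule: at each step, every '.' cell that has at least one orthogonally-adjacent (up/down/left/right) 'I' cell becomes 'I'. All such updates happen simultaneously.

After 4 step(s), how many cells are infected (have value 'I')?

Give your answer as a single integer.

Answer: 23

Derivation:
Step 0 (initial): 1 infected
Step 1: +4 new -> 5 infected
Step 2: +6 new -> 11 infected
Step 3: +6 new -> 17 infected
Step 4: +6 new -> 23 infected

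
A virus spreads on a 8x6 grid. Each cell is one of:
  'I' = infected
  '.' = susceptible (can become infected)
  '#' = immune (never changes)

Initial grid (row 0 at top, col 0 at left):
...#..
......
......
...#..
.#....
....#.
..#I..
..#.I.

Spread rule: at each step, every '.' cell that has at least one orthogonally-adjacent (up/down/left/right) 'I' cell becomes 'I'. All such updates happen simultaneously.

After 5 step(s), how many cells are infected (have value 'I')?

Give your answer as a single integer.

Answer: 25

Derivation:
Step 0 (initial): 2 infected
Step 1: +4 new -> 6 infected
Step 2: +3 new -> 9 infected
Step 3: +4 new -> 13 infected
Step 4: +5 new -> 18 infected
Step 5: +7 new -> 25 infected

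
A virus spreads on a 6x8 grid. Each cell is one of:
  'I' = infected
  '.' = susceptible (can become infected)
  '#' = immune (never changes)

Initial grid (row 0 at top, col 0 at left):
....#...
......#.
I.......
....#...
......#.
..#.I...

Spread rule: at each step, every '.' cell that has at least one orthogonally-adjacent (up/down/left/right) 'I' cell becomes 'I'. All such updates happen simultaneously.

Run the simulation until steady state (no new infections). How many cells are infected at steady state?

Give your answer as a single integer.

Answer: 43

Derivation:
Step 0 (initial): 2 infected
Step 1: +6 new -> 8 infected
Step 2: +8 new -> 16 infected
Step 3: +10 new -> 26 infected
Step 4: +7 new -> 33 infected
Step 5: +5 new -> 38 infected
Step 6: +2 new -> 40 infected
Step 7: +2 new -> 42 infected
Step 8: +1 new -> 43 infected
Step 9: +0 new -> 43 infected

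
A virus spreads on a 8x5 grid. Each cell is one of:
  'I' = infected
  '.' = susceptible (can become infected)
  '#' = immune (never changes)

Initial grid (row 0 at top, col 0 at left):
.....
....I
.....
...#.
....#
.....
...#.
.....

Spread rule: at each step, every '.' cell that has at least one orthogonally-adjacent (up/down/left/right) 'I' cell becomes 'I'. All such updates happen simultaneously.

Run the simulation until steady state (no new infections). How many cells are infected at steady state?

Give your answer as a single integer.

Answer: 37

Derivation:
Step 0 (initial): 1 infected
Step 1: +3 new -> 4 infected
Step 2: +4 new -> 8 infected
Step 3: +3 new -> 11 infected
Step 4: +4 new -> 15 infected
Step 5: +4 new -> 19 infected
Step 6: +4 new -> 23 infected
Step 7: +4 new -> 27 infected
Step 8: +4 new -> 31 infected
Step 9: +4 new -> 35 infected
Step 10: +2 new -> 37 infected
Step 11: +0 new -> 37 infected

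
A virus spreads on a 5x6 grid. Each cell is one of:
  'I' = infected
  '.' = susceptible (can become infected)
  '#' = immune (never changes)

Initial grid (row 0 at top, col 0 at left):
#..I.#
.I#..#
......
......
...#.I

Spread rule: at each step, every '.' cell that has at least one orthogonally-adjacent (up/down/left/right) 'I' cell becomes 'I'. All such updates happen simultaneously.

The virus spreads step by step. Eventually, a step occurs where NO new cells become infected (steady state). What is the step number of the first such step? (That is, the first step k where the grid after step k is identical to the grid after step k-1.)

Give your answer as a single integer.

Step 0 (initial): 3 infected
Step 1: +8 new -> 11 infected
Step 2: +7 new -> 18 infected
Step 3: +5 new -> 23 infected
Step 4: +2 new -> 25 infected
Step 5: +0 new -> 25 infected

Answer: 5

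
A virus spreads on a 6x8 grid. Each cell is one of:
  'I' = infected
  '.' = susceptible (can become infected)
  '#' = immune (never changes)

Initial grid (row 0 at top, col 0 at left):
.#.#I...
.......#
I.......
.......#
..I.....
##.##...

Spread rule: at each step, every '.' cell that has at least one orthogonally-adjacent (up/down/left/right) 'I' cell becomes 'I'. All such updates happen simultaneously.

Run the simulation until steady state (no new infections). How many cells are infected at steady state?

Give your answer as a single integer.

Answer: 40

Derivation:
Step 0 (initial): 3 infected
Step 1: +9 new -> 12 infected
Step 2: +11 new -> 23 infected
Step 3: +7 new -> 30 infected
Step 4: +5 new -> 35 infected
Step 5: +4 new -> 39 infected
Step 6: +1 new -> 40 infected
Step 7: +0 new -> 40 infected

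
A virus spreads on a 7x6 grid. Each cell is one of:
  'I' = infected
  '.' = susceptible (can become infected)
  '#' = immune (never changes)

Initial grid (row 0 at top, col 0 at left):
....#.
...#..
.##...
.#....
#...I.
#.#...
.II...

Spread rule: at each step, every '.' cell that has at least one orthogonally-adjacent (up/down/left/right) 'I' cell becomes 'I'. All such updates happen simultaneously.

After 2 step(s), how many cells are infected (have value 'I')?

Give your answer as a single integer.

Answer: 18

Derivation:
Step 0 (initial): 3 infected
Step 1: +7 new -> 10 infected
Step 2: +8 new -> 18 infected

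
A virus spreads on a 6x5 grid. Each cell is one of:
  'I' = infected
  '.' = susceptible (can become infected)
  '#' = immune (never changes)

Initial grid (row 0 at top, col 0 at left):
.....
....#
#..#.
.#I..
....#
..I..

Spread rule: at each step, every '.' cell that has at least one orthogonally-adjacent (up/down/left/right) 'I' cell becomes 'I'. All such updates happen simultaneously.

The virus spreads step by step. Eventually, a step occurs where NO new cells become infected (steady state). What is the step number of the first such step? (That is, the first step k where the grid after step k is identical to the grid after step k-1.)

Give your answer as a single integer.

Answer: 6

Derivation:
Step 0 (initial): 2 infected
Step 1: +5 new -> 7 infected
Step 2: +7 new -> 14 infected
Step 3: +5 new -> 19 infected
Step 4: +4 new -> 23 infected
Step 5: +2 new -> 25 infected
Step 6: +0 new -> 25 infected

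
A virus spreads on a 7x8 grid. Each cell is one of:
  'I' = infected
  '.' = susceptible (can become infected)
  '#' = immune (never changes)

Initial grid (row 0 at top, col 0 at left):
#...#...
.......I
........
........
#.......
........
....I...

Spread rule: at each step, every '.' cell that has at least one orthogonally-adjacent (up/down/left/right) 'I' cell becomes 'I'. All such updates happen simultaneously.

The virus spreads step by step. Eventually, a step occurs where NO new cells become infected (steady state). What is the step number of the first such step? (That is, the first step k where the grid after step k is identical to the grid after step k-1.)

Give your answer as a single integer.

Step 0 (initial): 2 infected
Step 1: +6 new -> 8 infected
Step 2: +9 new -> 17 infected
Step 3: +12 new -> 29 infected
Step 4: +9 new -> 38 infected
Step 5: +6 new -> 44 infected
Step 6: +4 new -> 48 infected
Step 7: +4 new -> 52 infected
Step 8: +1 new -> 53 infected
Step 9: +0 new -> 53 infected

Answer: 9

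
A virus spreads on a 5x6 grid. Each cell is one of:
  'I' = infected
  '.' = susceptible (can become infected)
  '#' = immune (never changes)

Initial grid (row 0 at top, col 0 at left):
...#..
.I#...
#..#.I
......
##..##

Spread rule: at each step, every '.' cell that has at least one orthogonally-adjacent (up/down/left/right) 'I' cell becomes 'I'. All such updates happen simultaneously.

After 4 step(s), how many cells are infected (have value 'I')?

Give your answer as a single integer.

Step 0 (initial): 2 infected
Step 1: +6 new -> 8 infected
Step 2: +7 new -> 15 infected
Step 3: +5 new -> 20 infected
Step 4: +2 new -> 22 infected

Answer: 22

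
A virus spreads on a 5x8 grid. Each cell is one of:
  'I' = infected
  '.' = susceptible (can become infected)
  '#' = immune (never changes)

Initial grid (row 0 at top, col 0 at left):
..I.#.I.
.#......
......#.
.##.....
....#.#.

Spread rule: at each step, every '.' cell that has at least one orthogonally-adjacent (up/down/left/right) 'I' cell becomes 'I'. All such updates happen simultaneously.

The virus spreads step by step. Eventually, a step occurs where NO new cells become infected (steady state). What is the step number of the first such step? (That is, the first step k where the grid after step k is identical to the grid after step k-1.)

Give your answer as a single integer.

Answer: 8

Derivation:
Step 0 (initial): 2 infected
Step 1: +6 new -> 8 infected
Step 2: +5 new -> 13 infected
Step 3: +6 new -> 19 infected
Step 4: +5 new -> 24 infected
Step 5: +6 new -> 30 infected
Step 6: +2 new -> 32 infected
Step 7: +1 new -> 33 infected
Step 8: +0 new -> 33 infected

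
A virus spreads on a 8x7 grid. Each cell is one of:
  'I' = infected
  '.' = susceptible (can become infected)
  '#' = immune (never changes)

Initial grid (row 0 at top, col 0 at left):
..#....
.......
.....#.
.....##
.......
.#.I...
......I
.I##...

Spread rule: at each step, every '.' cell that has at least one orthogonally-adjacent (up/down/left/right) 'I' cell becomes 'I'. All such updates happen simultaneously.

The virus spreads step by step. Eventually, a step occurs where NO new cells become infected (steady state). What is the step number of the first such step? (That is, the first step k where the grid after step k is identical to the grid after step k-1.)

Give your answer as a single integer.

Answer: 9

Derivation:
Step 0 (initial): 3 infected
Step 1: +9 new -> 12 infected
Step 2: +9 new -> 21 infected
Step 3: +7 new -> 28 infected
Step 4: +5 new -> 33 infected
Step 5: +5 new -> 38 infected
Step 6: +4 new -> 42 infected
Step 7: +4 new -> 46 infected
Step 8: +3 new -> 49 infected
Step 9: +0 new -> 49 infected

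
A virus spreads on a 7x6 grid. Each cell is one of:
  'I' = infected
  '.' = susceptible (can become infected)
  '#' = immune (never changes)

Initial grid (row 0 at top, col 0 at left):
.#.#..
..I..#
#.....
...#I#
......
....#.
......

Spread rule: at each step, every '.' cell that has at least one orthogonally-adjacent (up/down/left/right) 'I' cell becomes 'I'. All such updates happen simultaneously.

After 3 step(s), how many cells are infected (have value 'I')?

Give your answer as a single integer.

Step 0 (initial): 2 infected
Step 1: +6 new -> 8 infected
Step 2: +8 new -> 16 infected
Step 3: +6 new -> 22 infected

Answer: 22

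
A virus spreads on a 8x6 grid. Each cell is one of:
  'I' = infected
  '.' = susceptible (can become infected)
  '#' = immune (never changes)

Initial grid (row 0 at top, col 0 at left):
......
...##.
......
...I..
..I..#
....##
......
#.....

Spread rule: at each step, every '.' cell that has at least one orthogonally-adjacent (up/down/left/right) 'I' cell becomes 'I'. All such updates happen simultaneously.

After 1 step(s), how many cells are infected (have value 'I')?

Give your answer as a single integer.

Step 0 (initial): 2 infected
Step 1: +6 new -> 8 infected

Answer: 8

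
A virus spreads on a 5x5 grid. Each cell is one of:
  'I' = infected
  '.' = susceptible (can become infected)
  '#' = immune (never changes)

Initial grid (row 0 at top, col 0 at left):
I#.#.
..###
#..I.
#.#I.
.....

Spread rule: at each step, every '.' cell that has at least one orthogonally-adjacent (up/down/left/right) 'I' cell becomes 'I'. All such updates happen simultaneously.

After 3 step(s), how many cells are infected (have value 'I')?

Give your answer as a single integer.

Answer: 14

Derivation:
Step 0 (initial): 3 infected
Step 1: +5 new -> 8 infected
Step 2: +4 new -> 12 infected
Step 3: +2 new -> 14 infected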